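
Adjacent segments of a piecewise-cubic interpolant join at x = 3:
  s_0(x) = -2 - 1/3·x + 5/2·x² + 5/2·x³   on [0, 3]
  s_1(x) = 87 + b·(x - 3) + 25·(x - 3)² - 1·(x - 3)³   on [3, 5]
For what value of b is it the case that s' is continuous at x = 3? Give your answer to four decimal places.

82.1667

s_0'(x) = -1/3 + 5·x + 15/2·x², so s_0'(3) = 493/6. On the right, s_1'(3) = b, so b = 493/6.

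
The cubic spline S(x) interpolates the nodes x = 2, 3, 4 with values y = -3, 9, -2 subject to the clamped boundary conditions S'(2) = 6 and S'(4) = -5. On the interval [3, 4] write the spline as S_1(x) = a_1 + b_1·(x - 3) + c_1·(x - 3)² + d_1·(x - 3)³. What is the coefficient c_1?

-29

With σ_i denoting the second derivative at x_i, h_i = 1, 1, and Δ_i = (y_(i+1) − y_i)/h_i = 12, -11:
  1·σ_0 + 4·σ_1 + 1·σ_2 = 6(Δ_1 - Δ_0) = -138
Clamped end conditions give two more equations: 2h_0·σ_0 + h_0·σ_1 = 6(Δ_0 - S'(2)) = 36 and h_1·σ_1 + 2h_1·σ_2 = 6(S'(4) - Δ_1) = 36.
Hence σ_0 = 47, σ_1 = -58, σ_2 = 47.
On [3, 4], with S_1(x) = a_1 + b_1·(x - 3) + c_1·(x - 3)² + d_1·(x - 3)³: c_1 = σ_1/2 = -29, d_1 = (σ_2 - σ_1)/(6h_1) = 35/2, b_1 = Δ_1 - h_1(2σ_1 + σ_2)/6 = 1/2.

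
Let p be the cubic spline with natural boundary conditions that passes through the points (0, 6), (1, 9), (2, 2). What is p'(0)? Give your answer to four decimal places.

5.5000

Put M_i = p'' at the i-th knot. Here h = (1, 1) and Δ = (3, -7), so the interior equations h_(i-1)·M_(i-1) + 2(h_(i-1)+h_i)·M_i + h_i·M_(i+1) = 6(Δ_i − Δ_(i-1)) read
  1·M_0 + 4·M_1 + 1·M_2 = 6(Δ_1 - Δ_0) = -60
Natural end conditions: M_0 = M_2 = 0.
Hence M_0 = 0, M_1 = -15, M_2 = 0.
On [0, 1], p'(x) = b_0 + 2c_0·x + 3d_0·x² with b_0 = Δ_0 - h_0(2M_0 + M_1)/6 = 11/2, c_0 = M_0/2 = 0, d_0 = (M_1 - M_0)/(6h_0) = -5/2. So p'(0) = 11/2.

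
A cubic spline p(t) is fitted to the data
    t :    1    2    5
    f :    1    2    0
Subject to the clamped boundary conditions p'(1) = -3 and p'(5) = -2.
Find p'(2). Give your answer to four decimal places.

2.2500

Put M_i = p'' at the i-th knot. Here h = (1, 3) and Δ = (1, -2/3), so the interior equations h_(i-1)·M_(i-1) + 2(h_(i-1)+h_i)·M_i + h_i·M_(i+1) = 6(Δ_i − Δ_(i-1)) read
  1·M_0 + 8·M_1 + 3·M_2 = 6(Δ_1 - Δ_0) = -10
Clamped end conditions give two more equations: 2h_0·M_0 + h_0·M_1 = 6(Δ_0 - p'(1)) = 24 and h_1·M_1 + 2h_1·M_2 = 6(p'(5) - Δ_1) = -8.
Forward elimination and back-substitution give M_0 = 27/2, M_1 = -3, M_2 = 1/6.
On [2, 5], p'(t) = b_1 + 2c_1·(t - 2) + 3d_1·(t - 2)² with b_1 = Δ_1 - h_1(2M_1 + M_2)/6 = 9/4, c_1 = M_1/2 = -3/2, d_1 = (M_2 - M_1)/(6h_1) = 19/108. So p'(2) = 9/4.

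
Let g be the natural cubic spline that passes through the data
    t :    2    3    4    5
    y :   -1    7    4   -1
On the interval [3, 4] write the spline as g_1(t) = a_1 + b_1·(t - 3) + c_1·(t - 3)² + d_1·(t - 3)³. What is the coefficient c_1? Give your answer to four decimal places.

Let M_i = g''(x_i). Step sizes h_i = 1, 1, 1; slopes of the chords Δ_i = (y_(i+1) - y_i)/h_i = 8, -3, -5.
  1·M_0 + 4·M_1 + 1·M_2 = 6(Δ_1 - Δ_0) = -66
  1·M_1 + 4·M_2 + 1·M_3 = 6(Δ_2 - Δ_1) = -12
Natural end conditions: M_0 = M_3 = 0.
Solving the tridiagonal system: M_0 = 0, M_1 = -84/5, M_2 = 6/5, M_3 = 0.
On [3, 4], with g_1(t) = a_1 + b_1·(t - 3) + c_1·(t - 3)² + d_1·(t - 3)³: c_1 = M_1/2 = -42/5, d_1 = (M_2 - M_1)/(6h_1) = 3, b_1 = Δ_1 - h_1(2M_1 + M_2)/6 = 12/5.

-8.4000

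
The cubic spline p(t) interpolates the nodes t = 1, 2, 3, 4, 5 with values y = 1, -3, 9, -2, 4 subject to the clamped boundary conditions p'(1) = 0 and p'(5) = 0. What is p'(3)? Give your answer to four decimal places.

0.2143

Let m_i = p''(x_i). Step sizes h_i = 1, 1, 1, 1; slopes of the chords Δ_i = (y_(i+1) - y_i)/h_i = -4, 12, -11, 6.
  1·m_0 + 4·m_1 + 1·m_2 = 6(Δ_1 - Δ_0) = 96
  1·m_1 + 4·m_2 + 1·m_3 = 6(Δ_2 - Δ_1) = -138
  1·m_2 + 4·m_3 + 1·m_4 = 6(Δ_3 - Δ_2) = 102
Clamped end conditions give two more equations: 2h_0·m_0 + h_0·m_1 = 6(Δ_0 - p'(1)) = -24 and h_3·m_3 + 2h_3·m_4 = 6(p'(5) - Δ_3) = -36.
Hence m_0 = -1005/28, m_1 = 669/14, m_2 = -237/4, m_3 = 717/14, m_4 = -1221/28.
On [3, 4], p'(t) = b_2 + 2c_2·(t - 3) + 3d_2·(t - 3)² with b_2 = Δ_2 - h_2(2m_2 + m_3)/6 = 3/14, c_2 = m_2/2 = -237/8, d_2 = (m_3 - m_2)/(6h_2) = 1031/56. So p'(3) = 3/14.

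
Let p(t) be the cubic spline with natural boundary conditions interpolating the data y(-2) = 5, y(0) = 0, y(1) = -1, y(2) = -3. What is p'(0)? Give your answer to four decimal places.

Write m_i for p''(x_i). With h_i = 2, 1, 1 and divided differences Δ_i = -5/2, -1, -2, the continuity of p' gives the tridiagonal system
  2·m_0 + 6·m_1 + 1·m_2 = 6(Δ_1 - Δ_0) = 9
  1·m_1 + 4·m_2 + 1·m_3 = 6(Δ_2 - Δ_1) = -6
Natural end conditions: m_0 = m_3 = 0.
Forward elimination and back-substitution give m_0 = 0, m_1 = 42/23, m_2 = -45/23, m_3 = 0.
On [0, 1], p'(t) = b_1 + 2c_1·t + 3d_1·t² with b_1 = Δ_1 - h_1(2m_1 + m_2)/6 = -59/46, c_1 = m_1/2 = 21/23, d_1 = (m_2 - m_1)/(6h_1) = -29/46. So p'(0) = -59/46.

-1.2826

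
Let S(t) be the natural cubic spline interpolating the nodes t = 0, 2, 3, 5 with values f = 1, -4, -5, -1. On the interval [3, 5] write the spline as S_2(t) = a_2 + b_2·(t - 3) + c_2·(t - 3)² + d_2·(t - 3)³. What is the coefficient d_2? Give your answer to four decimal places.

-0.2357

Write m_i for S''(x_i). With h_i = 2, 1, 2 and divided differences Δ_i = -5/2, -1, 2, the continuity of S' gives the tridiagonal system
  2·m_0 + 6·m_1 + 1·m_2 = 6(Δ_1 - Δ_0) = 9
  1·m_1 + 6·m_2 + 2·m_3 = 6(Δ_2 - Δ_1) = 18
Natural end conditions: m_0 = m_3 = 0.
Solving: m_0 = 0, m_1 = 36/35, m_2 = 99/35, m_3 = 0.
On [3, 5], with S_2(t) = a_2 + b_2·(t - 3) + c_2·(t - 3)² + d_2·(t - 3)³: c_2 = m_2/2 = 99/70, d_2 = (m_3 - m_2)/(6h_2) = -33/140, b_2 = Δ_2 - h_2(2m_2 + m_3)/6 = 4/35.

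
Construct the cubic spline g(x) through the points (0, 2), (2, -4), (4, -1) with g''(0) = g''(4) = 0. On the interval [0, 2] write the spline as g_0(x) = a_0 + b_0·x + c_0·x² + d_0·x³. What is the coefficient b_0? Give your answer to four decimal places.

-4.1250

Write σ_i for g''(x_i). With h_i = 2, 2 and divided differences Δ_i = -3, 3/2, the continuity of g' gives the tridiagonal system
  2·σ_0 + 8·σ_1 + 2·σ_2 = 6(Δ_1 - Δ_0) = 27
Natural end conditions: σ_0 = σ_2 = 0.
Hence σ_0 = 0, σ_1 = 27/8, σ_2 = 0.
On [0, 2], with g_0(x) = a_0 + b_0·x + c_0·x² + d_0·x³: c_0 = σ_0/2 = 0, d_0 = (σ_1 - σ_0)/(6h_0) = 9/32, b_0 = Δ_0 - h_0(2σ_0 + σ_1)/6 = -33/8.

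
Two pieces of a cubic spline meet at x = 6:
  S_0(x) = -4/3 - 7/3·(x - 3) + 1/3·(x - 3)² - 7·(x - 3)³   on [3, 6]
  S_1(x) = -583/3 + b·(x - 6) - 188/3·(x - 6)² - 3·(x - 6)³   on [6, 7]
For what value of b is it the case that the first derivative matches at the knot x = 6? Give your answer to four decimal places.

-189.3333

S_0'(x) = -7/3 + 2/3·(x - 3) - 21·(x - 3)², so S_0'(6) = -568/3. On the right, S_1'(6) = b, so b = -568/3.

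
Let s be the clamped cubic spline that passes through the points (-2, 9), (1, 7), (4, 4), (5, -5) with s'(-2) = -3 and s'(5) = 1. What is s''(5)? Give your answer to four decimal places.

With σ_i denoting the second derivative at x_i, h_i = 3, 3, 1, and Δ_i = (y_(i+1) − y_i)/h_i = -2/3, -1, -9:
  3·σ_0 + 12·σ_1 + 3·σ_2 = 6(Δ_1 - Δ_0) = -2
  3·σ_1 + 8·σ_2 + 1·σ_3 = 6(Δ_2 - Δ_1) = -48
Clamped end conditions give two more equations: 2h_0·σ_0 + h_0·σ_1 = 6(Δ_0 - s'(-2)) = 14 and h_2·σ_2 + 2h_2·σ_3 = 6(s'(5) - Δ_2) = 60.
Solving: σ_0 = 106/93, σ_1 = 74/31, σ_2 = -352/31, σ_3 = 1106/31.

35.6774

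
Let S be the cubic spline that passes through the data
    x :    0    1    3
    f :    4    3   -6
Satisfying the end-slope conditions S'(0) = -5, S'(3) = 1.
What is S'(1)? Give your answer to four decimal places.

-1.7500

Put M_i = S'' at the i-th knot. Here h = (1, 2) and Δ = (-1, -9/2), so the interior equations h_(i-1)·M_(i-1) + 2(h_(i-1)+h_i)·M_i + h_i·M_(i+1) = 6(Δ_i − Δ_(i-1)) read
  1·M_0 + 6·M_1 + 2·M_2 = 6(Δ_1 - Δ_0) = -21
Clamped end conditions give two more equations: 2h_0·M_0 + h_0·M_1 = 6(Δ_0 - S'(0)) = 24 and h_1·M_1 + 2h_1·M_2 = 6(S'(3) - Δ_1) = 33.
Solving the tridiagonal system: M_0 = 35/2, M_1 = -11, M_2 = 55/4.
On [1, 3], S'(x) = b_1 + 2c_1·(x - 1) + 3d_1·(x - 1)² with b_1 = Δ_1 - h_1(2M_1 + M_2)/6 = -7/4, c_1 = M_1/2 = -11/2, d_1 = (M_2 - M_1)/(6h_1) = 33/16. So S'(1) = -7/4.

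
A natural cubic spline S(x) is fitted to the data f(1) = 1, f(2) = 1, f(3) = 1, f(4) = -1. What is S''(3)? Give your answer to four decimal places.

Let M_i = S''(x_i). Step sizes h_i = 1, 1, 1; slopes of the chords Δ_i = (y_(i+1) - y_i)/h_i = 0, 0, -2.
  1·M_0 + 4·M_1 + 1·M_2 = 6(Δ_1 - Δ_0) = 0
  1·M_1 + 4·M_2 + 1·M_3 = 6(Δ_2 - Δ_1) = -12
Natural end conditions: M_0 = M_3 = 0.
Solving: M_0 = 0, M_1 = 4/5, M_2 = -16/5, M_3 = 0.

-3.2000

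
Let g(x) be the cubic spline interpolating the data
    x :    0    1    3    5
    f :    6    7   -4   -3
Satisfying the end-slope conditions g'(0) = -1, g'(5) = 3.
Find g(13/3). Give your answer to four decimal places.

-4.7890

With M_i denoting the second derivative at x_i, h_i = 1, 2, 2, and Δ_i = (y_(i+1) − y_i)/h_i = 1, -11/2, 1/2:
  1·M_0 + 6·M_1 + 2·M_2 = 6(Δ_1 - Δ_0) = -39
  2·M_1 + 8·M_2 + 2·M_3 = 6(Δ_2 - Δ_1) = 36
Clamped end conditions give two more equations: 2h_0·M_0 + h_0·M_1 = 6(Δ_0 - g'(0)) = 12 and h_2·M_2 + 2h_2·M_3 = 6(g'(5) - Δ_2) = 15.
Hence M_0 = 262/23, M_1 = -248/23, M_2 = 329/46, M_3 = 4/23.
On [3, 5], g(x) = -4 - 199/46·(x - 3) + 329/92·(x - 3)² - 107/184·(x - 3)³.
With (x - 3) = 4/3: g(13/3) = -2974/621.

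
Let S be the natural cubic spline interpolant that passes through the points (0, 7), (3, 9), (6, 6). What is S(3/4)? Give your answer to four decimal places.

Let m_i = S''(x_i). Step sizes h_i = 3, 3; slopes of the chords Δ_i = (y_(i+1) - y_i)/h_i = 2/3, -1.
  3·m_0 + 12·m_1 + 3·m_2 = 6(Δ_1 - Δ_0) = -10
Natural end conditions: m_0 = m_2 = 0.
Forward elimination and back-substitution give m_0 = 0, m_1 = -5/6, m_2 = 0.
On [0, 3], S(t) = 7 + 13/12·t + 0·t² - 5/108·t³.
With t = 3/4: S(3/4) = 1995/256.

7.7930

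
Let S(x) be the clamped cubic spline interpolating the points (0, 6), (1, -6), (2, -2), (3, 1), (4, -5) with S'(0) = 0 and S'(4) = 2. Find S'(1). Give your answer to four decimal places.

-8.1250

Write M_i for S''(x_i). With h_i = 1, 1, 1, 1 and divided differences Δ_i = -12, 4, 3, -6, the continuity of S' gives the tridiagonal system
  1·M_0 + 4·M_1 + 1·M_2 = 6(Δ_1 - Δ_0) = 96
  1·M_1 + 4·M_2 + 1·M_3 = 6(Δ_2 - Δ_1) = -6
  1·M_2 + 4·M_3 + 1·M_4 = 6(Δ_3 - Δ_2) = -54
Clamped end conditions give two more equations: 2h_0·M_0 + h_0·M_1 = 6(Δ_0 - S'(0)) = -72 and h_3·M_3 + 2h_3·M_4 = 6(S'(4) - Δ_3) = 48.
Solving: M_0 = -223/4, M_1 = 79/2, M_2 = -25/4, M_3 = -41/2, M_4 = 137/4.
On [1, 2], S'(x) = b_1 + 2c_1·(x - 1) + 3d_1·(x - 1)² with b_1 = Δ_1 - h_1(2M_1 + M_2)/6 = -65/8, c_1 = M_1/2 = 79/4, d_1 = (M_2 - M_1)/(6h_1) = -61/8. So S'(1) = -65/8.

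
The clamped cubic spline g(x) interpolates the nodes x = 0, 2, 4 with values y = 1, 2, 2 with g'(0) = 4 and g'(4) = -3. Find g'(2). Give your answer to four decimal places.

Let σ_i = g''(x_i). Step sizes h_i = 2, 2; slopes of the chords Δ_i = (y_(i+1) - y_i)/h_i = 1/2, 0.
  2·σ_0 + 8·σ_1 + 2·σ_2 = 6(Δ_1 - Δ_0) = -3
Clamped end conditions give two more equations: 2h_0·σ_0 + h_0·σ_1 = 6(Δ_0 - g'(0)) = -21 and h_1·σ_1 + 2h_1·σ_2 = 6(g'(4) - Δ_1) = -18.
Solving: σ_0 = -53/8, σ_1 = 11/4, σ_2 = -47/8.
On [2, 4], g'(x) = b_1 + 2c_1·(x - 2) + 3d_1·(x - 2)² with b_1 = Δ_1 - h_1(2σ_1 + σ_2)/6 = 1/8, c_1 = σ_1/2 = 11/8, d_1 = (σ_2 - σ_1)/(6h_1) = -23/32. So g'(2) = 1/8.

0.1250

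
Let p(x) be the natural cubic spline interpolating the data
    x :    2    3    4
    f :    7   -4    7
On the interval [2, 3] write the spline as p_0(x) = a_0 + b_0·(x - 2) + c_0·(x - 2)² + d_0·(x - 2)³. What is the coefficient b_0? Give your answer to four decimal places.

-16.5000

With M_i denoting the second derivative at x_i, h_i = 1, 1, and Δ_i = (y_(i+1) − y_i)/h_i = -11, 11:
  1·M_0 + 4·M_1 + 1·M_2 = 6(Δ_1 - Δ_0) = 132
Natural end conditions: M_0 = M_2 = 0.
Hence M_0 = 0, M_1 = 33, M_2 = 0.
On [2, 3], with p_0(x) = a_0 + b_0·(x - 2) + c_0·(x - 2)² + d_0·(x - 2)³: c_0 = M_0/2 = 0, d_0 = (M_1 - M_0)/(6h_0) = 11/2, b_0 = Δ_0 - h_0(2M_0 + M_1)/6 = -33/2.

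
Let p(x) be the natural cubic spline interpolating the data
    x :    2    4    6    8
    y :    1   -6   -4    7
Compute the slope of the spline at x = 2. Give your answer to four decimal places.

-4.4000

Write σ_i for p''(x_i). With h_i = 2, 2, 2 and divided differences Δ_i = -7/2, 1, 11/2, the continuity of p' gives the tridiagonal system
  2·σ_0 + 8·σ_1 + 2·σ_2 = 6(Δ_1 - Δ_0) = 27
  2·σ_1 + 8·σ_2 + 2·σ_3 = 6(Δ_2 - Δ_1) = 27
Natural end conditions: σ_0 = σ_3 = 0.
Solving the tridiagonal system: σ_0 = 0, σ_1 = 27/10, σ_2 = 27/10, σ_3 = 0.
On [2, 4], p'(x) = b_0 + 2c_0·(x - 2) + 3d_0·(x - 2)² with b_0 = Δ_0 - h_0(2σ_0 + σ_1)/6 = -22/5, c_0 = σ_0/2 = 0, d_0 = (σ_1 - σ_0)/(6h_0) = 9/40. So p'(2) = -22/5.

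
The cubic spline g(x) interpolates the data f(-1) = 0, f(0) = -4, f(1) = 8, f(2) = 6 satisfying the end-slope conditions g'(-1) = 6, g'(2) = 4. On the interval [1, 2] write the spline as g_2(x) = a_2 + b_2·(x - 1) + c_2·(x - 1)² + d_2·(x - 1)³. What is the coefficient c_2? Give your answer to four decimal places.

-21.4667

Write M_i for g''(x_i). With h_i = 1, 1, 1 and divided differences Δ_i = -4, 12, -2, the continuity of g' gives the tridiagonal system
  1·M_0 + 4·M_1 + 1·M_2 = 6(Δ_1 - Δ_0) = 96
  1·M_1 + 4·M_2 + 1·M_3 = 6(Δ_2 - Δ_1) = -84
Clamped end conditions give two more equations: 2h_0·M_0 + h_0·M_1 = 6(Δ_0 - g'(-1)) = -60 and h_2·M_2 + 2h_2·M_3 = 6(g'(2) - Δ_2) = 36.
Forward elimination and back-substitution give M_0 = -812/15, M_1 = 724/15, M_2 = -644/15, M_3 = 592/15.
On [1, 2], with g_2(x) = a_2 + b_2·(x - 1) + c_2·(x - 1)² + d_2·(x - 1)³: c_2 = M_2/2 = -322/15, d_2 = (M_3 - M_2)/(6h_2) = 206/15, b_2 = Δ_2 - h_2(2M_2 + M_3)/6 = 86/15.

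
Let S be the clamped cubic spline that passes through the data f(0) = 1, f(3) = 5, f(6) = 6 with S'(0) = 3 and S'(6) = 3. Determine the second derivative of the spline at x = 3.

With M_i denoting the second derivative at x_i, h_i = 3, 3, and Δ_i = (y_(i+1) − y_i)/h_i = 4/3, 1/3:
  3·M_0 + 12·M_1 + 3·M_2 = 6(Δ_1 - Δ_0) = -6
Clamped end conditions give two more equations: 2h_0·M_0 + h_0·M_1 = 6(Δ_0 - S'(0)) = -10 and h_1·M_1 + 2h_1·M_2 = 6(S'(6) - Δ_1) = 16.
Forward elimination and back-substitution give M_0 = -7/6, M_1 = -1, M_2 = 19/6.

-1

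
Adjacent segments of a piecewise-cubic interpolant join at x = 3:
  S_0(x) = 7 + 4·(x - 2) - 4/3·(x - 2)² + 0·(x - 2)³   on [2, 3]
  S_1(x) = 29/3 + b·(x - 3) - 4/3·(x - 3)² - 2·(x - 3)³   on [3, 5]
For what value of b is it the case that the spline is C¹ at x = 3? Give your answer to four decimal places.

S_0'(x) = 4 - 8/3·(x - 2) + 0·(x - 2)², so S_0'(3) = 4/3. On the right, S_1'(3) = b, so b = 4/3.

1.3333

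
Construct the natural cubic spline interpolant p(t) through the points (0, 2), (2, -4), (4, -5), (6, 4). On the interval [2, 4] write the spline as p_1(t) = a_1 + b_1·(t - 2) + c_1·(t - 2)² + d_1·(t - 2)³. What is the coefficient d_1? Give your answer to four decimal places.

0.2083

Let M_i = p''(x_i). Step sizes h_i = 2, 2, 2; slopes of the chords Δ_i = (y_(i+1) - y_i)/h_i = -3, -1/2, 9/2.
  2·M_0 + 8·M_1 + 2·M_2 = 6(Δ_1 - Δ_0) = 15
  2·M_1 + 8·M_2 + 2·M_3 = 6(Δ_2 - Δ_1) = 30
Natural end conditions: M_0 = M_3 = 0.
Solving the tridiagonal system: M_0 = 0, M_1 = 1, M_2 = 7/2, M_3 = 0.
On [2, 4], with p_1(t) = a_1 + b_1·(t - 2) + c_1·(t - 2)² + d_1·(t - 2)³: c_1 = M_1/2 = 1/2, d_1 = (M_2 - M_1)/(6h_1) = 5/24, b_1 = Δ_1 - h_1(2M_1 + M_2)/6 = -7/3.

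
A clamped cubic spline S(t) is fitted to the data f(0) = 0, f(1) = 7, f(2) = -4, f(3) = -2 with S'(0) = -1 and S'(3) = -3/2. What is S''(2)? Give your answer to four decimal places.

With M_i denoting the second derivative at x_i, h_i = 1, 1, 1, and Δ_i = (y_(i+1) − y_i)/h_i = 7, -11, 2:
  1·M_0 + 4·M_1 + 1·M_2 = 6(Δ_1 - Δ_0) = -108
  1·M_1 + 4·M_2 + 1·M_3 = 6(Δ_2 - Δ_1) = 78
Clamped end conditions give two more equations: 2h_0·M_0 + h_0·M_1 = 6(Δ_0 - S'(0)) = 48 and h_2·M_2 + 2h_2·M_3 = 6(S'(3) - Δ_2) = -21.
Hence M_0 = 727/15, M_1 = -734/15, M_2 = 589/15, M_3 = -452/15.

39.2667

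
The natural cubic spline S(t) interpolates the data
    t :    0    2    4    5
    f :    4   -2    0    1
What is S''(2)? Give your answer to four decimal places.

3.2727

With M_i denoting the second derivative at x_i, h_i = 2, 2, 1, and Δ_i = (y_(i+1) − y_i)/h_i = -3, 1, 1:
  2·M_0 + 8·M_1 + 2·M_2 = 6(Δ_1 - Δ_0) = 24
  2·M_1 + 6·M_2 + 1·M_3 = 6(Δ_2 - Δ_1) = 0
Natural end conditions: M_0 = M_3 = 0.
Forward elimination and back-substitution give M_0 = 0, M_1 = 36/11, M_2 = -12/11, M_3 = 0.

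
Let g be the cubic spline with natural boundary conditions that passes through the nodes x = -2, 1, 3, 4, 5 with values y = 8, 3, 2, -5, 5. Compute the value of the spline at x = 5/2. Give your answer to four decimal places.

4.4502

Write M_i for g''(x_i). With h_i = 3, 2, 1, 1 and divided differences Δ_i = -5/3, -1/2, -7, 10, the continuity of g' gives the tridiagonal system
  3·M_0 + 10·M_1 + 2·M_2 = 6(Δ_1 - Δ_0) = 7
  2·M_1 + 6·M_2 + 1·M_3 = 6(Δ_2 - Δ_1) = -39
  1·M_2 + 4·M_3 + 1·M_4 = 6(Δ_3 - Δ_2) = 102
Natural end conditions: M_0 = M_4 = 0.
Solving: M_0 = 0, M_1 = 677/214, M_2 = -1318/107, M_3 = 3058/107, M_4 = 0.
On [1, 3], g(x) = 3 + 961/642·(x - 1) + 677/428·(x - 1)² - 3313/2568·(x - 1)³.
With (x - 1) = 3/2: g(5/2) = 30475/6848.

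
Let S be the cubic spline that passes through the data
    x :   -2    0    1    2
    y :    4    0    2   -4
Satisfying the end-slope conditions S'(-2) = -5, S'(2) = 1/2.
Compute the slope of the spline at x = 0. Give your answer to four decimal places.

3.1364

Put m_i = S'' at the i-th knot. Here h = (2, 1, 1) and Δ = (-2, 2, -6), so the interior equations h_(i-1)·m_(i-1) + 2(h_(i-1)+h_i)·m_i + h_i·m_(i+1) = 6(Δ_i − Δ_(i-1)) read
  2·m_0 + 6·m_1 + 1·m_2 = 6(Δ_1 - Δ_0) = 24
  1·m_1 + 4·m_2 + 1·m_3 = 6(Δ_2 - Δ_1) = -48
Clamped end conditions give two more equations: 2h_0·m_0 + h_0·m_1 = 6(Δ_0 - S'(-2)) = 18 and h_2·m_2 + 2h_2·m_3 = 6(S'(2) - Δ_2) = 39.
Solving: m_0 = 19/22, m_1 = 80/11, m_2 = -235/11, m_3 = 332/11.
On [0, 1], S'(x) = b_1 + 2c_1·x + 3d_1·x² with b_1 = Δ_1 - h_1(2m_1 + m_2)/6 = 69/22, c_1 = m_1/2 = 40/11, d_1 = (m_2 - m_1)/(6h_1) = -105/22. So S'(0) = 69/22.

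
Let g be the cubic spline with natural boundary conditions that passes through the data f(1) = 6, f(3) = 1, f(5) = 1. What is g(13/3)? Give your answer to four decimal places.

0.6296

Let m_i = g''(x_i). Step sizes h_i = 2, 2; slopes of the chords Δ_i = (y_(i+1) - y_i)/h_i = -5/2, 0.
  2·m_0 + 8·m_1 + 2·m_2 = 6(Δ_1 - Δ_0) = 15
Natural end conditions: m_0 = m_2 = 0.
Forward elimination and back-substitution give m_0 = 0, m_1 = 15/8, m_2 = 0.
On [3, 5], g(t) = 1 - 5/4·(t - 3) + 15/16·(t - 3)² - 5/32·(t - 3)³.
With (t - 3) = 4/3: g(13/3) = 17/27.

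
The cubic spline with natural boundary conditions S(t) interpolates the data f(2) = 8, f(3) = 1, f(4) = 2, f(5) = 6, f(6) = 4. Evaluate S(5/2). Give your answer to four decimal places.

3.8170

Write M_i for S''(x_i). With h_i = 1, 1, 1, 1 and divided differences Δ_i = -7, 1, 4, -2, the continuity of S' gives the tridiagonal system
  1·M_0 + 4·M_1 + 1·M_2 = 6(Δ_1 - Δ_0) = 48
  1·M_1 + 4·M_2 + 1·M_3 = 6(Δ_2 - Δ_1) = 18
  1·M_2 + 4·M_3 + 1·M_4 = 6(Δ_3 - Δ_2) = -36
Natural end conditions: M_0 = M_4 = 0.
Hence M_0 = 0, M_1 = 153/14, M_2 = 30/7, M_3 = -141/14, M_4 = 0.
On [2, 3], S(t) = 8 - 247/28·(t - 2) + 0·(t - 2)² + 51/28·(t - 2)³.
With (t - 2) = 1/2: S(5/2) = 855/224.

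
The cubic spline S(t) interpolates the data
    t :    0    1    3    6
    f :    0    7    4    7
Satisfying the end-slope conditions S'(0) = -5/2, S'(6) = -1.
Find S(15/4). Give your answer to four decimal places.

3.4215

With σ_i denoting the second derivative at x_i, h_i = 1, 2, 3, and Δ_i = (y_(i+1) − y_i)/h_i = 7, -3/2, 1:
  1·σ_0 + 6·σ_1 + 2·σ_2 = 6(Δ_1 - Δ_0) = -51
  2·σ_1 + 10·σ_2 + 3·σ_3 = 6(Δ_2 - Δ_1) = 15
Clamped end conditions give two more equations: 2h_0·σ_0 + h_0·σ_1 = 6(Δ_0 - S'(0)) = 57 and h_2·σ_2 + 2h_2·σ_3 = 6(S'(6) - Δ_2) = -12.
Forward elimination and back-substitution give σ_0 = 701/19, σ_1 = -319/19, σ_2 = 122/19, σ_3 = -99/19.
On [3, 6], S(t) = 4 - 107/38·(t - 3) + 61/19·(t - 3)² - 221/342·(t - 3)³.
With (t - 3) = 3/4: S(15/4) = 8321/2432.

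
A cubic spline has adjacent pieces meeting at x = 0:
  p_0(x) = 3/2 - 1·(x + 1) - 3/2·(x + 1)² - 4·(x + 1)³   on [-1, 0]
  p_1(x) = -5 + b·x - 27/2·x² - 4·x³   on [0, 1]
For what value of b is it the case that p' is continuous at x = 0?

p_0'(x) = -1 - 3·(x + 1) - 12·(x + 1)², so p_0'(0) = -16. On the right, p_1'(0) = b, so b = -16.

-16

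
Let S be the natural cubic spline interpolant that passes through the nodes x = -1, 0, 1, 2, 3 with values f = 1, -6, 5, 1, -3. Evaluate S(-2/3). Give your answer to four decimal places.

Put M_i = S'' at the i-th knot. Here h = (1, 1, 1, 1) and Δ = (-7, 11, -4, -4), so the interior equations h_(i-1)·M_(i-1) + 2(h_(i-1)+h_i)·M_i + h_i·M_(i+1) = 6(Δ_i − Δ_(i-1)) read
  1·M_0 + 4·M_1 + 1·M_2 = 6(Δ_1 - Δ_0) = 108
  1·M_1 + 4·M_2 + 1·M_3 = 6(Δ_2 - Δ_1) = -90
  1·M_2 + 4·M_3 + 1·M_4 = 6(Δ_3 - Δ_2) = 0
Natural end conditions: M_0 = M_4 = 0.
Forward elimination and back-substitution give M_0 = 0, M_1 = 495/14, M_2 = -234/7, M_3 = 117/14, M_4 = 0.
On [-1, 0], S(x) = 1 - 361/28·(x + 1) + 0·(x + 1)² + 165/28·(x + 1)³.
With (x + 1) = 1/3: S(-2/3) = -194/63.

-3.0794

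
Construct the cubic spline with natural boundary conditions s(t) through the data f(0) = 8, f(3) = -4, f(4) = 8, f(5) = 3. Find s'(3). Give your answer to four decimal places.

Write M_i for s''(x_i). With h_i = 3, 1, 1 and divided differences Δ_i = -4, 12, -5, the continuity of s' gives the tridiagonal system
  3·M_0 + 8·M_1 + 1·M_2 = 6(Δ_1 - Δ_0) = 96
  1·M_1 + 4·M_2 + 1·M_3 = 6(Δ_2 - Δ_1) = -102
Natural end conditions: M_0 = M_3 = 0.
Solving: M_0 = 0, M_1 = 486/31, M_2 = -912/31, M_3 = 0.
On [3, 4], s'(t) = b_1 + 2c_1·(t - 3) + 3d_1·(t - 3)² with b_1 = Δ_1 - h_1(2M_1 + M_2)/6 = 362/31, c_1 = M_1/2 = 243/31, d_1 = (M_2 - M_1)/(6h_1) = -233/31. So s'(3) = 362/31.

11.6774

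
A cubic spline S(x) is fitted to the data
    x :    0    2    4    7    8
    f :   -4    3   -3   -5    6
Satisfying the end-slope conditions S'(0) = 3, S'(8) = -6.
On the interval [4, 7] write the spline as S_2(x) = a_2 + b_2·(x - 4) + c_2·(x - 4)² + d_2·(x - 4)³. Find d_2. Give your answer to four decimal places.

1.1121

Put σ_i = S'' at the i-th knot. Here h = (2, 2, 3, 1) and Δ = (7/2, -3, -2/3, 11), so the interior equations h_(i-1)·σ_(i-1) + 2(h_(i-1)+h_i)·σ_i + h_i·σ_(i+1) = 6(Δ_i − Δ_(i-1)) read
  2·σ_0 + 8·σ_1 + 2·σ_2 = 6(Δ_1 - Δ_0) = -39
  2·σ_1 + 10·σ_2 + 3·σ_3 = 6(Δ_2 - Δ_1) = 14
  3·σ_2 + 8·σ_3 + 1·σ_4 = 6(Δ_3 - Δ_2) = 70
Clamped end conditions give two more equations: 2h_0·σ_0 + h_0·σ_1 = 6(Δ_0 - S'(0)) = 3 and h_3·σ_3 + 2h_3·σ_4 = 6(S'(8) - Δ_3) = -102.
Forward elimination and back-substitution give σ_0 = 935/288, σ_1 = -719/144, σ_2 = -799/288, σ_3 = 2483/144, σ_4 = -17171/288.
On [4, 7], with S_2(x) = a_2 + b_2·(x - 4) + c_2·(x - 4)² + d_2·(x - 4)³: c_2 = σ_2/2 = -799/576, d_2 = (σ_3 - σ_2)/(6h_2) = 5765/5184, b_2 = Δ_2 - h_2(2σ_2 + σ_3)/6 = -469/72.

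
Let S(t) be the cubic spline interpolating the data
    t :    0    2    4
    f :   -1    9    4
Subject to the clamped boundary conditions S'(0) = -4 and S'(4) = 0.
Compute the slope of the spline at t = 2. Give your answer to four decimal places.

Put m_i = S'' at the i-th knot. Here h = (2, 2) and Δ = (5, -5/2), so the interior equations h_(i-1)·m_(i-1) + 2(h_(i-1)+h_i)·m_i + h_i·m_(i+1) = 6(Δ_i − Δ_(i-1)) read
  2·m_0 + 8·m_1 + 2·m_2 = 6(Δ_1 - Δ_0) = -45
Clamped end conditions give two more equations: 2h_0·m_0 + h_0·m_1 = 6(Δ_0 - S'(0)) = 54 and h_1·m_1 + 2h_1·m_2 = 6(S'(4) - Δ_1) = 15.
Solving: m_0 = 161/8, m_1 = -53/4, m_2 = 83/8.
On [2, 4], S'(t) = b_1 + 2c_1·(t - 2) + 3d_1·(t - 2)² with b_1 = Δ_1 - h_1(2m_1 + m_2)/6 = 23/8, c_1 = m_1/2 = -53/8, d_1 = (m_2 - m_1)/(6h_1) = 63/32. So S'(2) = 23/8.

2.8750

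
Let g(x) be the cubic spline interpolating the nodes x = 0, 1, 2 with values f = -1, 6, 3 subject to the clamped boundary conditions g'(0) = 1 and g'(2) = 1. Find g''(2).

Write M_i for g''(x_i). With h_i = 1, 1 and divided differences Δ_i = 7, -3, the continuity of g' gives the tridiagonal system
  1·M_0 + 4·M_1 + 1·M_2 = 6(Δ_1 - Δ_0) = -60
Clamped end conditions give two more equations: 2h_0·M_0 + h_0·M_1 = 6(Δ_0 - g'(0)) = 36 and h_1·M_1 + 2h_1·M_2 = 6(g'(2) - Δ_1) = 24.
Solving the tridiagonal system: M_0 = 33, M_1 = -30, M_2 = 27.

27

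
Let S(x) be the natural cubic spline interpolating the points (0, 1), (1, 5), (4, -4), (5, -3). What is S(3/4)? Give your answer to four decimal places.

4.4057

Put m_i = S'' at the i-th knot. Here h = (1, 3, 1) and Δ = (4, -3, 1), so the interior equations h_(i-1)·m_(i-1) + 2(h_(i-1)+h_i)·m_i + h_i·m_(i+1) = 6(Δ_i − Δ_(i-1)) read
  1·m_0 + 8·m_1 + 3·m_2 = 6(Δ_1 - Δ_0) = -42
  3·m_1 + 8·m_2 + 1·m_3 = 6(Δ_2 - Δ_1) = 24
Natural end conditions: m_0 = m_3 = 0.
Solving the tridiagonal system: m_0 = 0, m_1 = -408/55, m_2 = 318/55, m_3 = 0.
On [0, 1], S(x) = 1 + 288/55·x + 0·x² - 68/55·x³.
With x = 3/4: S(3/4) = 3877/880.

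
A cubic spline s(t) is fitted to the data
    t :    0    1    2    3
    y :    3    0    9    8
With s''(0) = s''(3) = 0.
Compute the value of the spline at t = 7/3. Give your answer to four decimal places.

Write M_i for s''(x_i). With h_i = 1, 1, 1 and divided differences Δ_i = -3, 9, -1, the continuity of s' gives the tridiagonal system
  1·M_0 + 4·M_1 + 1·M_2 = 6(Δ_1 - Δ_0) = 72
  1·M_1 + 4·M_2 + 1·M_3 = 6(Δ_2 - Δ_1) = -60
Natural end conditions: M_0 = M_3 = 0.
Hence M_0 = 0, M_1 = 116/5, M_2 = -104/5, M_3 = 0.
On [2, 3], s(t) = 9 + 89/15·(t - 2) - 52/5·(t - 2)² + 52/15·(t - 2)³.
With (t - 2) = 1/3: s(7/3) = 806/81.

9.9506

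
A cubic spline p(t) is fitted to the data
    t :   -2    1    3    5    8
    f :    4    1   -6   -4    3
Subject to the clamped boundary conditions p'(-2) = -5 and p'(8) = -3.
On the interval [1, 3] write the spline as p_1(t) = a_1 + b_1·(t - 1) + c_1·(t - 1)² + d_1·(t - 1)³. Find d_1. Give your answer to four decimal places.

0.6688

Let σ_i = p''(x_i). Step sizes h_i = 3, 2, 2, 3; slopes of the chords Δ_i = (y_(i+1) - y_i)/h_i = -1, -7/2, 1, 7/3.
  3·σ_0 + 10·σ_1 + 2·σ_2 = 6(Δ_1 - Δ_0) = -15
  2·σ_1 + 8·σ_2 + 2·σ_3 = 6(Δ_2 - Δ_1) = 27
  2·σ_2 + 10·σ_3 + 3·σ_4 = 6(Δ_3 - Δ_2) = 8
Clamped end conditions give two more equations: 2h_0·σ_0 + h_0·σ_1 = 6(Δ_0 - p'(-2)) = 24 and h_3·σ_3 + 2h_3·σ_4 = 6(p'(8) - Δ_3) = -32.
Solving: σ_0 = 121/20, σ_1 = -41/10, σ_2 = 157/40, σ_3 = 19/10, σ_4 = -377/60.
On [1, 3], with p_1(t) = a_1 + b_1·(t - 1) + c_1·(t - 1)² + d_1·(t - 1)³: c_1 = σ_1/2 = -41/20, d_1 = (σ_2 - σ_1)/(6h_1) = 107/160, b_1 = Δ_1 - h_1(2σ_1 + σ_2)/6 = -83/40.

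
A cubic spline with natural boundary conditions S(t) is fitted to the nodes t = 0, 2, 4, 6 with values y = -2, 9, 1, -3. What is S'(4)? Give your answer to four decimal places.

-4.3333

Let m_i = S''(x_i). Step sizes h_i = 2, 2, 2; slopes of the chords Δ_i = (y_(i+1) - y_i)/h_i = 11/2, -4, -2.
  2·m_0 + 8·m_1 + 2·m_2 = 6(Δ_1 - Δ_0) = -57
  2·m_1 + 8·m_2 + 2·m_3 = 6(Δ_2 - Δ_1) = 12
Natural end conditions: m_0 = m_3 = 0.
Forward elimination and back-substitution give m_0 = 0, m_1 = -8, m_2 = 7/2, m_3 = 0.
On [4, 6], S'(t) = b_2 + 2c_2·(t - 4) + 3d_2·(t - 4)² with b_2 = Δ_2 - h_2(2m_2 + m_3)/6 = -13/3, c_2 = m_2/2 = 7/4, d_2 = (m_3 - m_2)/(6h_2) = -7/24. So S'(4) = -13/3.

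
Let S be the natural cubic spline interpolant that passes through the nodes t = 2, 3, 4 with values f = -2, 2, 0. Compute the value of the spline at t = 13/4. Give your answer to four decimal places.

Let m_i = S''(x_i). Step sizes h_i = 1, 1; slopes of the chords Δ_i = (y_(i+1) - y_i)/h_i = 4, -2.
  1·m_0 + 4·m_1 + 1·m_2 = 6(Δ_1 - Δ_0) = -36
Natural end conditions: m_0 = m_2 = 0.
Solving: m_0 = 0, m_1 = -9, m_2 = 0.
On [3, 4], S(t) = 2 + 1·(t - 3) - 9/2·(t - 3)² + 3/2·(t - 3)³.
With (t - 3) = 1/4: S(13/4) = 255/128.

1.9922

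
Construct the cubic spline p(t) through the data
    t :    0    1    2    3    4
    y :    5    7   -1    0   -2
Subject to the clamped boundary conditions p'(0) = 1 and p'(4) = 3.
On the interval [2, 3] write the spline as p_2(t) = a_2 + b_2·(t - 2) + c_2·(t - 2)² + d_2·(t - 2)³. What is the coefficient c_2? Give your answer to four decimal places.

11.8750

Write σ_i for p''(x_i). With h_i = 1, 1, 1, 1 and divided differences Δ_i = 2, -8, 1, -2, the continuity of p' gives the tridiagonal system
  1·σ_0 + 4·σ_1 + 1·σ_2 = 6(Δ_1 - Δ_0) = -60
  1·σ_1 + 4·σ_2 + 1·σ_3 = 6(Δ_2 - Δ_1) = 54
  1·σ_2 + 4·σ_3 + 1·σ_4 = 6(Δ_3 - Δ_2) = -18
Clamped end conditions give two more equations: 2h_0·σ_0 + h_0·σ_1 = 6(Δ_0 - p'(0)) = 6 and h_3·σ_3 + 2h_3·σ_4 = 6(p'(4) - Δ_3) = 30.
Hence σ_0 = 431/28, σ_1 = -347/14, σ_2 = 95/4, σ_3 = -227/14, σ_4 = 647/28.
On [2, 3], with p_2(t) = a_2 + b_2·(t - 2) + c_2·(t - 2)² + d_2·(t - 2)³: c_2 = σ_2/2 = 95/8, d_2 = (σ_3 - σ_2)/(6h_2) = -373/56, b_2 = Δ_2 - h_2(2σ_2 + σ_3)/6 = -59/14.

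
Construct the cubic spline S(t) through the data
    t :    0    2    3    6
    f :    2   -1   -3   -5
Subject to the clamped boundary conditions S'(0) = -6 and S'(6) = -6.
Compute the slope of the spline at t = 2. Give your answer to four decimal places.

Write m_i for S''(x_i). With h_i = 2, 1, 3 and divided differences Δ_i = -3/2, -2, -2/3, the continuity of S' gives the tridiagonal system
  2·m_0 + 6·m_1 + 1·m_2 = 6(Δ_1 - Δ_0) = -3
  1·m_1 + 8·m_2 + 3·m_3 = 6(Δ_2 - Δ_1) = 8
Clamped end conditions give two more equations: 2h_0·m_0 + h_0·m_1 = 6(Δ_0 - S'(0)) = 27 and h_2·m_2 + 2h_2·m_3 = 6(S'(6) - Δ_2) = -32.
Hence m_0 = 53/6, m_1 = -25/6, m_2 = 13/3, m_3 = -15/2.
On [2, 3], S'(t) = b_1 + 2c_1·(t - 2) + 3d_1·(t - 2)² with b_1 = Δ_1 - h_1(2m_1 + m_2)/6 = -4/3, c_1 = m_1/2 = -25/12, d_1 = (m_2 - m_1)/(6h_1) = 17/12. So S'(2) = -4/3.

-1.3333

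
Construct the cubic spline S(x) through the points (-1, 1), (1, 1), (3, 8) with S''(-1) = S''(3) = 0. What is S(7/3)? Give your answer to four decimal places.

Let m_i = S''(x_i). Step sizes h_i = 2, 2; slopes of the chords Δ_i = (y_(i+1) - y_i)/h_i = 0, 7/2.
  2·m_0 + 8·m_1 + 2·m_2 = 6(Δ_1 - Δ_0) = 21
Natural end conditions: m_0 = m_2 = 0.
Forward elimination and back-substitution give m_0 = 0, m_1 = 21/8, m_2 = 0.
On [1, 3], S(x) = 1 + 7/4·(x - 1) + 21/16·(x - 1)² - 7/32·(x - 1)³.
With (x - 1) = 4/3: S(7/3) = 139/27.

5.1481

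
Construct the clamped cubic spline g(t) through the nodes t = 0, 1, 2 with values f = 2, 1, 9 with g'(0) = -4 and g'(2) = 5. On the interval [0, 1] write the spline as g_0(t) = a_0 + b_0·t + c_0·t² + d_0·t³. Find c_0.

Write M_i for g''(x_i). With h_i = 1, 1 and divided differences Δ_i = -1, 8, the continuity of g' gives the tridiagonal system
  1·M_0 + 4·M_1 + 1·M_2 = 6(Δ_1 - Δ_0) = 54
Clamped end conditions give two more equations: 2h_0·M_0 + h_0·M_1 = 6(Δ_0 - g'(0)) = 18 and h_1·M_1 + 2h_1·M_2 = 6(g'(2) - Δ_1) = -18.
Solving the tridiagonal system: M_0 = 0, M_1 = 18, M_2 = -18.
On [0, 1], with g_0(t) = a_0 + b_0·t + c_0·t² + d_0·t³: c_0 = M_0/2 = 0, d_0 = (M_1 - M_0)/(6h_0) = 3, b_0 = Δ_0 - h_0(2M_0 + M_1)/6 = -4.

0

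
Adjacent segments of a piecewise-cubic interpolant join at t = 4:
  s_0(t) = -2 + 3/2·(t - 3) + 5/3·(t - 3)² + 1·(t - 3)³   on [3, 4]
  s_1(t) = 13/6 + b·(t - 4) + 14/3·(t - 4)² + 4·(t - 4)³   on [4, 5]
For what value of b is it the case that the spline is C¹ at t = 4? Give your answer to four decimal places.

s_0'(t) = 3/2 + 10/3·(t - 3) + 3·(t - 3)², so s_0'(4) = 47/6. On the right, s_1'(4) = b, so b = 47/6.

7.8333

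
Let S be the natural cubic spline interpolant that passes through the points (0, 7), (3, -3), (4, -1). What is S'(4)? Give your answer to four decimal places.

With M_i denoting the second derivative at x_i, h_i = 3, 1, and Δ_i = (y_(i+1) − y_i)/h_i = -10/3, 2:
  3·M_0 + 8·M_1 + 1·M_2 = 6(Δ_1 - Δ_0) = 32
Natural end conditions: M_0 = M_2 = 0.
Forward elimination and back-substitution give M_0 = 0, M_1 = 4, M_2 = 0.
On [3, 4], S'(x) = b_1 + 2c_1·(x - 3) + 3d_1·(x - 3)² with b_1 = Δ_1 - h_1(2M_1 + M_2)/6 = 2/3, c_1 = M_1/2 = 2, d_1 = (M_2 - M_1)/(6h_1) = -2/3. So S'(4) = 8/3.

2.6667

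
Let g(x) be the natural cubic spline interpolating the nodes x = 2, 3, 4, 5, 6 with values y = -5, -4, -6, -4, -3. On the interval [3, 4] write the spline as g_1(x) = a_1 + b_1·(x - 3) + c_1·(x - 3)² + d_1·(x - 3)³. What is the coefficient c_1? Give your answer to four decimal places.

-3.3214

Put M_i = g'' at the i-th knot. Here h = (1, 1, 1, 1) and Δ = (1, -2, 2, 1), so the interior equations h_(i-1)·M_(i-1) + 2(h_(i-1)+h_i)·M_i + h_i·M_(i+1) = 6(Δ_i − Δ_(i-1)) read
  1·M_0 + 4·M_1 + 1·M_2 = 6(Δ_1 - Δ_0) = -18
  1·M_1 + 4·M_2 + 1·M_3 = 6(Δ_2 - Δ_1) = 24
  1·M_2 + 4·M_3 + 1·M_4 = 6(Δ_3 - Δ_2) = -6
Natural end conditions: M_0 = M_4 = 0.
Hence M_0 = 0, M_1 = -93/14, M_2 = 60/7, M_3 = -51/14, M_4 = 0.
On [3, 4], with g_1(x) = a_1 + b_1·(x - 3) + c_1·(x - 3)² + d_1·(x - 3)³: c_1 = M_1/2 = -93/28, d_1 = (M_2 - M_1)/(6h_1) = 71/28, b_1 = Δ_1 - h_1(2M_1 + M_2)/6 = -17/14.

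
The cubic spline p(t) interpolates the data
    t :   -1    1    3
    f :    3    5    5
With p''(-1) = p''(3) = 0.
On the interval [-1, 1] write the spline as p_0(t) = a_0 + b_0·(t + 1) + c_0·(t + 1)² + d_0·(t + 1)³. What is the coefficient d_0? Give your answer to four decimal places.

Write σ_i for p''(x_i). With h_i = 2, 2 and divided differences Δ_i = 1, 0, the continuity of p' gives the tridiagonal system
  2·σ_0 + 8·σ_1 + 2·σ_2 = 6(Δ_1 - Δ_0) = -6
Natural end conditions: σ_0 = σ_2 = 0.
Solving the tridiagonal system: σ_0 = 0, σ_1 = -3/4, σ_2 = 0.
On [-1, 1], with p_0(t) = a_0 + b_0·(t + 1) + c_0·(t + 1)² + d_0·(t + 1)³: c_0 = σ_0/2 = 0, d_0 = (σ_1 - σ_0)/(6h_0) = -1/16, b_0 = Δ_0 - h_0(2σ_0 + σ_1)/6 = 5/4.

-0.0625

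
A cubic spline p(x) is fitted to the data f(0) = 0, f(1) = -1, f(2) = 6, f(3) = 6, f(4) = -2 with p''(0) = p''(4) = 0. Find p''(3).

-9

With M_i denoting the second derivative at x_i, h_i = 1, 1, 1, 1, and Δ_i = (y_(i+1) − y_i)/h_i = -1, 7, 0, -8:
  1·M_0 + 4·M_1 + 1·M_2 = 6(Δ_1 - Δ_0) = 48
  1·M_1 + 4·M_2 + 1·M_3 = 6(Δ_2 - Δ_1) = -42
  1·M_2 + 4·M_3 + 1·M_4 = 6(Δ_3 - Δ_2) = -48
Natural end conditions: M_0 = M_4 = 0.
Solving the tridiagonal system: M_0 = 0, M_1 = 15, M_2 = -12, M_3 = -9, M_4 = 0.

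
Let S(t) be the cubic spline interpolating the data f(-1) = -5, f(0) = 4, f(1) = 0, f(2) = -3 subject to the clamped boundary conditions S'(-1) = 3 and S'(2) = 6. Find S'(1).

Put M_i = S'' at the i-th knot. Here h = (1, 1, 1) and Δ = (9, -4, -3), so the interior equations h_(i-1)·M_(i-1) + 2(h_(i-1)+h_i)·M_i + h_i·M_(i+1) = 6(Δ_i − Δ_(i-1)) read
  1·M_0 + 4·M_1 + 1·M_2 = 6(Δ_1 - Δ_0) = -78
  1·M_1 + 4·M_2 + 1·M_3 = 6(Δ_2 - Δ_1) = 6
Clamped end conditions give two more equations: 2h_0·M_0 + h_0·M_1 = 6(Δ_0 - S'(-1)) = 36 and h_2·M_2 + 2h_2·M_3 = 6(S'(2) - Δ_2) = 54.
Solving the tridiagonal system: M_0 = 32, M_1 = -28, M_2 = 2, M_3 = 26.
On [1, 2], S'(t) = b_2 + 2c_2·(t - 1) + 3d_2·(t - 1)² with b_2 = Δ_2 - h_2(2M_2 + M_3)/6 = -8, c_2 = M_2/2 = 1, d_2 = (M_3 - M_2)/(6h_2) = 4. So S'(1) = -8.

-8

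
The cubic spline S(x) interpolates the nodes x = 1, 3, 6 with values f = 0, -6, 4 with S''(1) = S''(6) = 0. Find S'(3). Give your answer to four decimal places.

Put σ_i = S'' at the i-th knot. Here h = (2, 3) and Δ = (-3, 10/3), so the interior equations h_(i-1)·σ_(i-1) + 2(h_(i-1)+h_i)·σ_i + h_i·σ_(i+1) = 6(Δ_i − Δ_(i-1)) read
  2·σ_0 + 10·σ_1 + 3·σ_2 = 6(Δ_1 - Δ_0) = 38
Natural end conditions: σ_0 = σ_2 = 0.
Hence σ_0 = 0, σ_1 = 19/5, σ_2 = 0.
On [3, 6], S'(x) = b_1 + 2c_1·(x - 3) + 3d_1·(x - 3)² with b_1 = Δ_1 - h_1(2σ_1 + σ_2)/6 = -7/15, c_1 = σ_1/2 = 19/10, d_1 = (σ_2 - σ_1)/(6h_1) = -19/90. So S'(3) = -7/15.

-0.4667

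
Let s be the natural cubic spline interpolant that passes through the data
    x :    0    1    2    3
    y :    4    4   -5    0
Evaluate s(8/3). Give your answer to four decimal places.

Let M_i = s''(x_i). Step sizes h_i = 1, 1, 1; slopes of the chords Δ_i = (y_(i+1) - y_i)/h_i = 0, -9, 5.
  1·M_0 + 4·M_1 + 1·M_2 = 6(Δ_1 - Δ_0) = -54
  1·M_1 + 4·M_2 + 1·M_3 = 6(Δ_2 - Δ_1) = 84
Natural end conditions: M_0 = M_3 = 0.
Hence M_0 = 0, M_1 = -20, M_2 = 26, M_3 = 0.
On [2, 3], s(x) = -5 - 11/3·(x - 2) + 13·(x - 2)² - 13/3·(x - 2)³.
With (x - 2) = 2/3: s(8/3) = -239/81.

-2.9506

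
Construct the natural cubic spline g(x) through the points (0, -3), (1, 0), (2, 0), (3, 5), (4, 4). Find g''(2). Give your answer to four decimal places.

Put σ_i = g'' at the i-th knot. Here h = (1, 1, 1, 1) and Δ = (3, 0, 5, -1), so the interior equations h_(i-1)·σ_(i-1) + 2(h_(i-1)+h_i)·σ_i + h_i·σ_(i+1) = 6(Δ_i − Δ_(i-1)) read
  1·σ_0 + 4·σ_1 + 1·σ_2 = 6(Δ_1 - Δ_0) = -18
  1·σ_1 + 4·σ_2 + 1·σ_3 = 6(Δ_2 - Δ_1) = 30
  1·σ_2 + 4·σ_3 + 1·σ_4 = 6(Δ_3 - Δ_2) = -36
Natural end conditions: σ_0 = σ_4 = 0.
Hence σ_0 = 0, σ_1 = -213/28, σ_2 = 87/7, σ_3 = -339/28, σ_4 = 0.

12.4286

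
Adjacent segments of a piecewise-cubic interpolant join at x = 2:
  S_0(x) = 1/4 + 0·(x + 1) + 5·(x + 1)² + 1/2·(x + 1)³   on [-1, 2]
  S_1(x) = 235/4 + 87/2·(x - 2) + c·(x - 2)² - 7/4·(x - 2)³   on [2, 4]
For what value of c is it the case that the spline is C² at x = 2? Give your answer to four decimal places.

9.5000

S_0''(x) = 10 + 3·(x + 1), so S_0''(2) = 19. On the right, S_1''(2) = 2c, so c = 19/2.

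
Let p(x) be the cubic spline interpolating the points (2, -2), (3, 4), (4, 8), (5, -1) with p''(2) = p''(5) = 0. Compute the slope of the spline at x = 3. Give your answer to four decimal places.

6.6667

Put M_i = p'' at the i-th knot. Here h = (1, 1, 1) and Δ = (6, 4, -9), so the interior equations h_(i-1)·M_(i-1) + 2(h_(i-1)+h_i)·M_i + h_i·M_(i+1) = 6(Δ_i − Δ_(i-1)) read
  1·M_0 + 4·M_1 + 1·M_2 = 6(Δ_1 - Δ_0) = -12
  1·M_1 + 4·M_2 + 1·M_3 = 6(Δ_2 - Δ_1) = -78
Natural end conditions: M_0 = M_3 = 0.
Hence M_0 = 0, M_1 = 2, M_2 = -20, M_3 = 0.
On [3, 4], p'(x) = b_1 + 2c_1·(x - 3) + 3d_1·(x - 3)² with b_1 = Δ_1 - h_1(2M_1 + M_2)/6 = 20/3, c_1 = M_1/2 = 1, d_1 = (M_2 - M_1)/(6h_1) = -11/3. So p'(3) = 20/3.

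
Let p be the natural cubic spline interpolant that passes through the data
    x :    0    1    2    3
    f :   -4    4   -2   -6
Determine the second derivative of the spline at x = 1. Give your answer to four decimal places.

-23.2000

Write σ_i for p''(x_i). With h_i = 1, 1, 1 and divided differences Δ_i = 8, -6, -4, the continuity of p' gives the tridiagonal system
  1·σ_0 + 4·σ_1 + 1·σ_2 = 6(Δ_1 - Δ_0) = -84
  1·σ_1 + 4·σ_2 + 1·σ_3 = 6(Δ_2 - Δ_1) = 12
Natural end conditions: σ_0 = σ_3 = 0.
Solving: σ_0 = 0, σ_1 = -116/5, σ_2 = 44/5, σ_3 = 0.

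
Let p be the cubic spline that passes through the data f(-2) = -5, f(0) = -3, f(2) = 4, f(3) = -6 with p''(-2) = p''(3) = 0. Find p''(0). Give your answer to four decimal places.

5.7273

Put σ_i = p'' at the i-th knot. Here h = (2, 2, 1) and Δ = (1, 7/2, -10), so the interior equations h_(i-1)·σ_(i-1) + 2(h_(i-1)+h_i)·σ_i + h_i·σ_(i+1) = 6(Δ_i − Δ_(i-1)) read
  2·σ_0 + 8·σ_1 + 2·σ_2 = 6(Δ_1 - Δ_0) = 15
  2·σ_1 + 6·σ_2 + 1·σ_3 = 6(Δ_2 - Δ_1) = -81
Natural end conditions: σ_0 = σ_3 = 0.
Solving the tridiagonal system: σ_0 = 0, σ_1 = 63/11, σ_2 = -339/22, σ_3 = 0.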